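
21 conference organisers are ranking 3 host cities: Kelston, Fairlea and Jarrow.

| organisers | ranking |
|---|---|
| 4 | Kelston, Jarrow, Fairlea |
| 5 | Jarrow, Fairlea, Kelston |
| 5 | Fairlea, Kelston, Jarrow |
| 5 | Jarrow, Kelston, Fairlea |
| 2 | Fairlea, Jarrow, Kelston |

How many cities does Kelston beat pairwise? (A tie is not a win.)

Kelston against each rival (21 organisers):
Kelston–Fairlea: Fairlea 12–9.
Kelston vs Jarrow: Jarrow, 12–9.
Kelston beats no one; loses to Fairlea, Jarrow — 0 pairwise wins.

0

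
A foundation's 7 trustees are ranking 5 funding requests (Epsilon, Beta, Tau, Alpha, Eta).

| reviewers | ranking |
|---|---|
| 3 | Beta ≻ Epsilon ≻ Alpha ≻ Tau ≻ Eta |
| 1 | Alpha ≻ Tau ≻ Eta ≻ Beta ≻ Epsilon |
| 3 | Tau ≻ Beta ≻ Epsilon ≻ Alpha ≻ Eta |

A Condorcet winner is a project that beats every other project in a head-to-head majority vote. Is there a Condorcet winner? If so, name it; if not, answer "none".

Head-to-head results (7 reviewers):
Epsilon vs Beta: Epsilon preferred on 0 ballots; Beta wins 7–0.
Epsilon vs Tau: 3 for Epsilon, 4 for Tau — Tau by 4–3.
Epsilon vs Alpha: 3+3 = 6 for Epsilon, 1 for Alpha — Epsilon by 6–1.
Epsilon vs Eta: Epsilon preferred on 3+3 = 6 ballots; Epsilon wins 6–1.
Beta vs Tau: Beta preferred on 3 ballots; Tau wins 4–3.
Beta vs Alpha: 3+3 = 6 for Beta, 1 for Alpha — Beta by 6–1.
Beta vs Eta: Beta preferred on 3+3 = 6 ballots; Beta wins 6–1.
Tau vs Alpha: Tau is ranked higher on 3 ballots, Alpha on 4. Alpha wins 4–3.
Tau vs Eta: Tau preferred on 3+1+3 = 7 ballots; Tau wins 7–0.
Alpha vs Eta: Alpha is ranked higher on 3+1+3 = 7 ballots, Eta on 0. Alpha wins 7–0.
Each project drops at least one matchup (Epsilon loses to Beta; Beta loses to Tau; Tau loses to Alpha; Alpha loses to Epsilon; Eta loses to Epsilon); the cycle Epsilon > Alpha > Tau > Epsilon rules out a Condorcet winner.

none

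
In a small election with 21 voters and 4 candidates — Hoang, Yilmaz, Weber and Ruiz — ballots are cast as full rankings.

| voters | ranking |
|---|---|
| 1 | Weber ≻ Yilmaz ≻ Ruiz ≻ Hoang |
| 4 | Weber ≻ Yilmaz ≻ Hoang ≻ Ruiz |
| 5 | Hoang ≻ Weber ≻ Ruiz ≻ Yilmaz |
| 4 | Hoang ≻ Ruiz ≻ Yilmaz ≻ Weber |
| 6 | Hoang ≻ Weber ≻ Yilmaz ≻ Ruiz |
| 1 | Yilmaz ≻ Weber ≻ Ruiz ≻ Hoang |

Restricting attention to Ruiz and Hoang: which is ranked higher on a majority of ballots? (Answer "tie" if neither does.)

Ballots ranking Ruiz above Hoang: 1 + 1 = 2.
Ballots ranking Hoang above Ruiz: 21 − 2 = 19.
Hoang wins the head-to-head 19–2.

Hoang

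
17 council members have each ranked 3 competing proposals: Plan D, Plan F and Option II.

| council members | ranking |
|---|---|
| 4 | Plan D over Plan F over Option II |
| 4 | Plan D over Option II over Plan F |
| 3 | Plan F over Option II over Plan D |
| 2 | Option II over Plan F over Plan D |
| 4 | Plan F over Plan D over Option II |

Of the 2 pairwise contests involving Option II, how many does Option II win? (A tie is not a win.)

Option II against each rival (17 council members):
Option II–Plan D: Plan D 12–5.
Option II vs Plan F: 6 to 11, Plan F.
Option II beats no one; loses to Plan D, Plan F — 0 pairwise wins.

0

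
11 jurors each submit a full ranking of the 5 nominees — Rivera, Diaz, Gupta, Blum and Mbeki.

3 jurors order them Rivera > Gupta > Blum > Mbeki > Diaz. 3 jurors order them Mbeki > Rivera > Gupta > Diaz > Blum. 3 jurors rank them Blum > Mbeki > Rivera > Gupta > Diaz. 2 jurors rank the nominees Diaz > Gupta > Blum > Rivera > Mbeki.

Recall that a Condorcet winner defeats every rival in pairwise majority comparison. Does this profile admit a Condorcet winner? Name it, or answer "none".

Pairwise majorities:
Rivera vs Diaz: 9 to 2, Rivera.
Rivera vs Gupta: Rivera preferred on 3+3+3 = 9 ballots; Rivera wins 9–2.
Rivera vs Blum: Rivera is ranked higher on 3+3 = 6 ballots, Blum on 5. Rivera wins 6–5.
Rivera vs Mbeki: Mbeki wins 6–5.
Diaz vs Gupta: Gupta wins 9–2.
Diaz vs Blum: Diaz is ranked higher on 3+2 = 5 ballots, Blum on 6. Blum wins 6–5.
Diaz–Mbeki: Mbeki 9–2.
Gupta–Blum: Gupta 8–3.
Gupta vs Mbeki: Gupta is ranked higher on 3+2 = 5 ballots, Mbeki on 6. Mbeki wins 6–5.
Blum vs Mbeki: Blum is ranked higher on 3+3+2 = 8 ballots, Mbeki on 3. Blum wins 8–3.
Each nominee drops at least one matchup (Rivera loses to Mbeki; Diaz loses to Rivera; Gupta loses to Rivera; Blum loses to Rivera; Mbeki loses to Blum); the cycle Rivera → Blum → Mbeki → Rivera rules out a Condorcet winner.

none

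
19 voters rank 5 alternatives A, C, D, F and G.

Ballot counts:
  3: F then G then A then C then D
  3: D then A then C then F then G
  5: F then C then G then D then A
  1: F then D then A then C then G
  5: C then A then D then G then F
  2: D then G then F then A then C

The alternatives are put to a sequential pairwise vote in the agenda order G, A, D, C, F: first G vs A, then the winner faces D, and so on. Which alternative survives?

Round 1: G vs A — 10–9, G advances.
Round 2: G vs D — 8–11, D advances.
Round 3: D vs C — 6–13, C advances.
Round 4: C vs F — 8–11, F advances.
F survives the agenda.

F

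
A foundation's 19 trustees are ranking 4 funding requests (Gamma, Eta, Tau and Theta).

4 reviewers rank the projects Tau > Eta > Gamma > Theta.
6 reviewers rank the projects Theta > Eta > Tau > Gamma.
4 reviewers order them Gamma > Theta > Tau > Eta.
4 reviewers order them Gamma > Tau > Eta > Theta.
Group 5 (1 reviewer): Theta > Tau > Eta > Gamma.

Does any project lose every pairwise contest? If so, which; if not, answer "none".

Head-to-head results (19 reviewers):
Gamma vs Eta: Eta, 11–8.
Gamma–Tau: Tau 11–8.
Gamma–Theta: Gamma 12–7.
Eta vs Tau: Eta preferred on 6 ballots; Tau wins 13–6.
Eta vs Theta: 8 to 11, Theta.
Tau vs Theta: Tau preferred on 4+4 = 8 ballots; Theta wins 11–8.
No project is winless: Gamma beats Theta; Eta beats Gamma; Tau beats Gamma; Theta beats Eta. There is no Condorcet loser.

none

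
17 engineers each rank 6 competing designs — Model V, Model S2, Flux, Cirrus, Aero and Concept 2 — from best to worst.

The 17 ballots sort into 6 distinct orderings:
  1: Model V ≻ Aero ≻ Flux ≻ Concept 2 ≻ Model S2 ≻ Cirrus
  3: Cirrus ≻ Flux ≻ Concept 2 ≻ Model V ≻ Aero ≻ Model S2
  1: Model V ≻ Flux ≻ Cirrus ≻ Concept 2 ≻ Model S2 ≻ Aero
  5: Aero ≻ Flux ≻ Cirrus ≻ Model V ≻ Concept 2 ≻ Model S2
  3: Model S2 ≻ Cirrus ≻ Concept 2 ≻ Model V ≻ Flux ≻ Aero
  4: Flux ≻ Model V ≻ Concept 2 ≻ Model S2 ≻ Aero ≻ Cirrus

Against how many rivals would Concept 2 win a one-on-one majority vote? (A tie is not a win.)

Concept 2 against each rival (17 engineers):
Concept 2 vs Model V: Concept 2 is ranked higher on 3+3 = 6 ballots, Model V on 11. Model V wins 11–6.
Concept 2 vs Model S2: Concept 2 is ranked higher on 1+3+1+5+4 = 14 ballots, Model S2 on 3. Concept 2 wins 14–3.
Concept 2 vs Flux: Flux wins 14–3.
Concept 2 vs Cirrus: Concept 2 preferred on 1+4 = 5 ballots; Cirrus wins 12–5.
Concept 2 vs Aero: Concept 2 preferred on 3+1+3+4 = 11 ballots; Concept 2 wins 11–6.
Concept 2 beats Model S2, Aero; loses to Model V, Flux, Cirrus — 2 pairwise wins.

2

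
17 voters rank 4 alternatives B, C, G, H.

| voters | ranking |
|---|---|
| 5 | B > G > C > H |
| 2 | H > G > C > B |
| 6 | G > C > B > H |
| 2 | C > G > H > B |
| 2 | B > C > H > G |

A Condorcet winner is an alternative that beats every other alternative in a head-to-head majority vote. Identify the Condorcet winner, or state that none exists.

G

Check each pair by majority over 17 ballots:
B vs C: B preferred on 5+2 = 7 ballots; C wins 10–7.
B vs G: 5+2 = 7 for B, 10 for G — G by 10–7.
B vs H: B preferred on 5+6+2 = 13 ballots; B wins 13–4.
C vs G: C is ranked higher on 2+2 = 4 ballots, G on 13. G wins 13–4.
C vs H: 15 to 2, C.
G vs H: 5+6+2 = 13 for G, 4 for H — G by 13–4.
G wins every pairwise contest, so G is the Condorcet winner.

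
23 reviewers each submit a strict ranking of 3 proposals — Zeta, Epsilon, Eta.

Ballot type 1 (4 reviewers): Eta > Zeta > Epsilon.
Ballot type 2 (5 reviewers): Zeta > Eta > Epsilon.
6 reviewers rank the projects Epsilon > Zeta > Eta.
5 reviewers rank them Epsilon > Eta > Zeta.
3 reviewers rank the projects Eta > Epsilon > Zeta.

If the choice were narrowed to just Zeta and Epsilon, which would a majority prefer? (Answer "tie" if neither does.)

Ballots ranking Zeta above Epsilon: 4 + 5 = 9.
Ballots ranking Epsilon above Zeta: 23 − 9 = 14.
Epsilon wins the head-to-head 14–9.

Epsilon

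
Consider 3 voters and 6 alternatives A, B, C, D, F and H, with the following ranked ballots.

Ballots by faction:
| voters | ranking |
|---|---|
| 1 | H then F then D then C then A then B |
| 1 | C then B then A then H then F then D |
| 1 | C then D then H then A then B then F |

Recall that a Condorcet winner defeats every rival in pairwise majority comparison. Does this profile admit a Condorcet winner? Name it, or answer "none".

Head-to-head results (3 voters):
A vs B: A, 2–1.
A vs C: C wins 3–0.
A vs D: D, 2–1.
A vs F: A wins 2–1.
A vs H: H, 2–1.
B vs C: C wins 3–0.
B vs D: D wins 2–1.
B vs F: B, 2–1.
B vs H: H wins 2–1.
C vs D: C, 2–1.
C vs F: C wins 2–1.
C vs H: C, 2–1.
D–F: F 2–1.
D–H: H 2–1.
F vs H: H wins 3–0.
C defeats every rival head-to-head and is the Condorcet winner.

C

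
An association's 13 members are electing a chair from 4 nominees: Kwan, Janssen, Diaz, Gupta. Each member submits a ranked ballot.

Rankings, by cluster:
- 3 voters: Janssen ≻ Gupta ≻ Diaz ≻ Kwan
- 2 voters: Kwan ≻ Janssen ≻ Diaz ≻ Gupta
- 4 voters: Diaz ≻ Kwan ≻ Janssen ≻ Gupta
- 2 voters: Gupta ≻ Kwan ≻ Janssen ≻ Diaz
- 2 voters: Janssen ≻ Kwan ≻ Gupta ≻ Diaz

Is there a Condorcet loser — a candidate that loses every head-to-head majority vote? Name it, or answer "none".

none

Pairwise majorities:
Kwan vs Janssen: Kwan, 8–5.
Kwan vs Diaz: Diaz wins 7–6.
Kwan vs Gupta: Kwan wins 8–5.
Janssen vs Diaz: Janssen, 9–4.
Janssen–Gupta: Janssen 11–2.
Diaz–Gupta: Gupta 7–6.
Each candidate has at least one pairwise win (Kwan beats Janssen; Janssen beats Diaz; Diaz beats Kwan; Gupta beats Diaz) — no Condorcet loser.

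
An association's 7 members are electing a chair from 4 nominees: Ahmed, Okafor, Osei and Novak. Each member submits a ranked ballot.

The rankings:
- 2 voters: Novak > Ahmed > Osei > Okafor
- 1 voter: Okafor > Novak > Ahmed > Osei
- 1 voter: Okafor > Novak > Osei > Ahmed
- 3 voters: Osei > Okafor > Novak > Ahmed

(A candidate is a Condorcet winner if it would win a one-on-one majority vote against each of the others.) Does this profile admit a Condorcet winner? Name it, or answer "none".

none

Check each pair by majority over 7 ballots:
Ahmed vs Okafor: Okafor, 5–2.
Ahmed vs Osei: Osei, 4–3.
Ahmed vs Novak: 0 to 7, Novak.
Okafor vs Osei: Osei, 5–2.
Okafor–Novak: Okafor 5–2.
Osei vs Novak: 3 for Osei, 4 for Novak — Novak by 4–3.
No candidate is unbeaten: Ahmed loses to Okafor; Okafor loses to Osei; Osei loses to Novak; Novak loses to Okafor. In particular Okafor > Novak > Osei > Okafor is a majority cycle — no Condorcet winner exists.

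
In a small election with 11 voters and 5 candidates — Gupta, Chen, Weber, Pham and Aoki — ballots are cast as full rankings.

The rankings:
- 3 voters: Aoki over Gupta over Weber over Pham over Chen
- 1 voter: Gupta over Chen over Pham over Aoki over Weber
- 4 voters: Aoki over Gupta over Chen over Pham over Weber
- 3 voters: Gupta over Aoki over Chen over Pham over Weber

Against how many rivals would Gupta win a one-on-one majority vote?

3

Gupta against each rival (11 voters):
Gupta vs Chen: Gupta wins 11–0.
Gupta–Weber: Gupta 11–0.
Gupta vs Pham: 3+1+4+3 = 11 for Gupta, 0 for Pham — Gupta by 11–0.
Gupta vs Aoki: 4 to 7, Aoki.
Gupta beats Chen, Weber, Pham; loses to Aoki — 3 pairwise wins.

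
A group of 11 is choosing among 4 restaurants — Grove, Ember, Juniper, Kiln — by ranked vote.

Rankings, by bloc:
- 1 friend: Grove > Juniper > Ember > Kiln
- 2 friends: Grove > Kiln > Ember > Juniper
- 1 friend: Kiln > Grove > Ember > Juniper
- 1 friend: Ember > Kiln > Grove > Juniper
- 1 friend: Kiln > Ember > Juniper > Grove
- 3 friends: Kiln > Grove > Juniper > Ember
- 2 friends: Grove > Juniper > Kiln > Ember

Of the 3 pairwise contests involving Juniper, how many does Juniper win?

1

Juniper against each rival (11 friends):
Juniper vs Grove: Juniper preferred on 1 ballot; Grove wins 10–1.
Juniper vs Ember: Juniper is ranked higher on 1+3+2 = 6 ballots, Ember on 5. Juniper wins 6–5.
Juniper vs Kiln: Juniper is ranked higher on 1+2 = 3 ballots, Kiln on 8. Kiln wins 8–3.
Juniper beats Ember; loses to Grove, Kiln — 1 pairwise win.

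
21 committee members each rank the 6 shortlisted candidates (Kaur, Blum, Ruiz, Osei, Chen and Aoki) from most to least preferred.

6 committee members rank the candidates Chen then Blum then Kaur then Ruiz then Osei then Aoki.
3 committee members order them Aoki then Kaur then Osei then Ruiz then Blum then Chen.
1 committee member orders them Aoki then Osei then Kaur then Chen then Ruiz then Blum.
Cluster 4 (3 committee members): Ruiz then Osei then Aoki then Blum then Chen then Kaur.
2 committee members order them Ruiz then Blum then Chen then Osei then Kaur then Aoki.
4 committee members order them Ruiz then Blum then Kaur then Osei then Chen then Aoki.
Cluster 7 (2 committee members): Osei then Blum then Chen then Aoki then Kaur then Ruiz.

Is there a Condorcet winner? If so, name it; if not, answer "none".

Check each pair by majority over 21 ballots:
Kaur vs Blum: Kaur preferred on 3+1 = 4 ballots; Blum wins 17–4.
Kaur vs Ruiz: Kaur, 12–9.
Kaur vs Osei: Kaur preferred on 6+3+4 = 13 ballots; Kaur wins 13–8.
Kaur vs Chen: Chen wins 13–8.
Kaur–Aoki: Kaur 12–9.
Blum vs Ruiz: 8 to 13, Ruiz.
Blum vs Osei: 6+2+4 = 12 for Blum, 9 for Osei — Blum by 12–9.
Blum vs Chen: Blum is ranked higher on 3+3+2+4+2 = 14 ballots, Chen on 7. Blum wins 14–7.
Blum vs Aoki: Blum wins 14–7.
Ruiz vs Osei: Ruiz preferred on 6+3+2+4 = 15 ballots; Ruiz wins 15–6.
Ruiz vs Chen: 3+3+2+4 = 12 for Ruiz, 9 for Chen — Ruiz by 12–9.
Ruiz vs Aoki: Ruiz, 15–6.
Osei–Chen: Osei 13–8.
Osei vs Aoki: Osei preferred on 6+3+2+4+2 = 17 ballots; Osei wins 17–4.
Chen vs Aoki: Chen preferred on 6+2+4+2 = 14 ballots; Chen wins 14–7.
Every candidate loses at least once (Kaur loses to Blum; Blum loses to Ruiz; Ruiz loses to Kaur; Osei loses to Kaur; Chen loses to Blum; Aoki loses to Kaur). The majority relation contains the cycle Kaur → Ruiz → Blum → Kaur, so there is no Condorcet winner.

none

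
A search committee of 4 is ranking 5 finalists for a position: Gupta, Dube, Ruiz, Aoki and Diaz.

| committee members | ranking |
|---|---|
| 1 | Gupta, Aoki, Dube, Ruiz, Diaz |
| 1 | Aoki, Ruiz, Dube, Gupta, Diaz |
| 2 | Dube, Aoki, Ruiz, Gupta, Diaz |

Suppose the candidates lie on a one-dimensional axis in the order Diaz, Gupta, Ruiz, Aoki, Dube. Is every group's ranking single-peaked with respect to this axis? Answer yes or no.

Axis positions: Diaz=1, Gupta=2, Ruiz=3, Aoki=4, Dube=5.
Group 1: ranking walks positions 2-4-5-3-1; Aoki is ranked above Ruiz even though Ruiz lies between Aoki and the peak Gupta on the axis — preferences dip and rise again. Not single-peaked.
Group 2 (peak Aoki at position 4): ranking walks positions 4-3-5-2-1, expanding outward from the peak — single-peaked.
Group 3 (peak Dube at position 5): ranking walks positions 5-4-3-2-1, expanding outward from the peak — single-peaked.
Group 1 violates single-peakedness, so the profile is not single-peaked on this axis.

no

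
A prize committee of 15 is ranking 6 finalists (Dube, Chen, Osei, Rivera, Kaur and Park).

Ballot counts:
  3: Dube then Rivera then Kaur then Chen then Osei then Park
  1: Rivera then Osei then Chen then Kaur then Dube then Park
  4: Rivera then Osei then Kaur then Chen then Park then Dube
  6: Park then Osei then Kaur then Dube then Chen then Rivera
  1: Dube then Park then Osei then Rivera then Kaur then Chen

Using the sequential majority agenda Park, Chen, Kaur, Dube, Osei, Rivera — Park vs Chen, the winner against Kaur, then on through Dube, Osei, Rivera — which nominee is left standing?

Rivera

Round 1: Park vs Chen — 7–8, Chen advances.
Round 2: Chen vs Kaur — 1–14, Kaur advances.
Round 3: Kaur vs Dube — 11–4, Kaur advances.
Round 4: Kaur vs Osei — 3–12, Osei advances.
Round 5: Osei vs Rivera — 7–8, Rivera advances.
The agenda winner is Rivera.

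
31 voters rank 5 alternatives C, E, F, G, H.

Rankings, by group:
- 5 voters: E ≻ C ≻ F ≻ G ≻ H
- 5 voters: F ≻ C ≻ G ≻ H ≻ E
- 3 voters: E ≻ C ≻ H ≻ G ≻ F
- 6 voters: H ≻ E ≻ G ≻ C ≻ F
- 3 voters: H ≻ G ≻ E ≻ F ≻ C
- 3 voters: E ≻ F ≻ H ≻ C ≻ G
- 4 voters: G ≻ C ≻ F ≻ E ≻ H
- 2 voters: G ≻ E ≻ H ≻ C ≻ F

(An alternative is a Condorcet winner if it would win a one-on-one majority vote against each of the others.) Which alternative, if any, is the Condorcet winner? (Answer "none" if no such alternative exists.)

E

Head-to-head results (31 voters):
C vs E: 5+4 = 9 for C, 22 for E — E by 22–9.
C vs F: C is ranked higher on 5+3+6+4+2 = 20 ballots, F on 11. C wins 20–11.
C vs G: 5+5+3+3 = 16 for C, 15 for G — C by 16–15.
C vs H: C preferred on 5+5+3+4 = 17 ballots; C wins 17–14.
E vs F: 5+3+6+3+3+2 = 22 for E, 9 for F — E by 22–9.
E vs G: E is ranked higher on 5+3+6+3 = 17 ballots, G on 14. E wins 17–14.
E vs H: E preferred on 5+3+3+4+2 = 17 ballots; E wins 17–14.
F vs G: 5+5+3 = 13 for F, 18 for G — G by 18–13.
F vs H: F is ranked higher on 5+5+3+4 = 17 ballots, H on 14. F wins 17–14.
G vs H: 5+5+4+2 = 16 for G, 15 for H — G by 16–15.
E beats each of C, F, G, H — E is the Condorcet winner.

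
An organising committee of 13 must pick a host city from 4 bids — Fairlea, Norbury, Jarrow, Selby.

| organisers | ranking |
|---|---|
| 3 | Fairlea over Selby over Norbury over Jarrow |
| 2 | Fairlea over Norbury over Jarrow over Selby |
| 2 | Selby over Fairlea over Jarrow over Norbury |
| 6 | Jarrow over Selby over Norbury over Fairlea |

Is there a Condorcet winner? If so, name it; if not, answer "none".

none

Check each pair by majority over 13 ballots:
Fairlea vs Norbury: 3+2+2 = 7 for Fairlea, 6 for Norbury — Fairlea by 7–6.
Fairlea vs Jarrow: 7 to 6, Fairlea.
Fairlea vs Selby: Fairlea is ranked higher on 3+2 = 5 ballots, Selby on 8. Selby wins 8–5.
Norbury vs Jarrow: Norbury is ranked higher on 3+2 = 5 ballots, Jarrow on 8. Jarrow wins 8–5.
Norbury vs Selby: 2 for Norbury, 11 for Selby — Selby by 11–2.
Jarrow vs Selby: Jarrow is ranked higher on 2+6 = 8 ballots, Selby on 5. Jarrow wins 8–5.
Each city drops at least one matchup (Fairlea loses to Selby; Norbury loses to Fairlea; Jarrow loses to Fairlea; Selby loses to Jarrow); the cycle Fairlea > Jarrow > Selby > Fairlea rules out a Condorcet winner.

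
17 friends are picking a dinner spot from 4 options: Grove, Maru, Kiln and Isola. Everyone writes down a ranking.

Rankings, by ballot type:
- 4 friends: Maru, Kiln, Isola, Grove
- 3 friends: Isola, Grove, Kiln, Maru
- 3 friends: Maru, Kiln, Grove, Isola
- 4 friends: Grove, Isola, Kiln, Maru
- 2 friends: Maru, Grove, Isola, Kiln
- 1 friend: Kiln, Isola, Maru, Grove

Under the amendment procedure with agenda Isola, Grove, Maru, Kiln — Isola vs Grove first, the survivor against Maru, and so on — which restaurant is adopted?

Round 1: Isola vs Grove — 8–9, Grove advances.
Round 2: Grove vs Maru — 7–10, Maru advances.
Round 3: Maru vs Kiln — 9–8, Maru advances.
Maru survives the agenda.

Maru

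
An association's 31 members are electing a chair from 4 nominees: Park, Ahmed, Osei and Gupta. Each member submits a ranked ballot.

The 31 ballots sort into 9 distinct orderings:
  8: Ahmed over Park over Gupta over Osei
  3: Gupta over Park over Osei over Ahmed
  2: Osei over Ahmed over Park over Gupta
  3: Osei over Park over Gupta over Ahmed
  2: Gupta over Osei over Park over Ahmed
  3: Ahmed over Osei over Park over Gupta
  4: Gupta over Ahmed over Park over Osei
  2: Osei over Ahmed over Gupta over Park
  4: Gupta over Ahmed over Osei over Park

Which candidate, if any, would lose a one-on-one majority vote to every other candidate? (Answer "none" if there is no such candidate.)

Head-to-head results (31 voters):
Park vs Ahmed: Ahmed, 23–8.
Park vs Osei: Park preferred on 8+3+4 = 15 ballots; Osei wins 16–15.
Park vs Gupta: Park wins 16–15.
Ahmed vs Osei: Ahmed wins 19–12.
Ahmed vs Gupta: Ahmed preferred on 8+2+3+2 = 15 ballots; Gupta wins 16–15.
Osei vs Gupta: 2+3+3+2 = 10 for Osei, 21 for Gupta — Gupta by 21–10.
Every candidate wins at least one matchup (Park beats Gupta; Ahmed beats Park; Osei beats Park; Gupta beats Ahmed), so there is no Condorcet loser.

none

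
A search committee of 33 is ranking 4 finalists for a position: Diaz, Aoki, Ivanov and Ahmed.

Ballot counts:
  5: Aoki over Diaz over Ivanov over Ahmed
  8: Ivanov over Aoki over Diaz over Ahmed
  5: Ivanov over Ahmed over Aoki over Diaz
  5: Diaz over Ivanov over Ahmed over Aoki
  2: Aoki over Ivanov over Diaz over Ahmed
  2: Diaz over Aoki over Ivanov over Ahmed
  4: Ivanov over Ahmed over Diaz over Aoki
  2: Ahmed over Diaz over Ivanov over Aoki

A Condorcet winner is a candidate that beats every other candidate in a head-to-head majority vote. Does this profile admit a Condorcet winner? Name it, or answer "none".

Head-to-head results (33 committee members):
Diaz vs Aoki: Diaz is ranked higher on 5+2+4+2 = 13 ballots, Aoki on 20. Aoki wins 20–13.
Diaz vs Ivanov: 5+5+2+2 = 14 for Diaz, 19 for Ivanov — Ivanov by 19–14.
Diaz vs Ahmed: Diaz preferred on 5+8+5+2+2 = 22 ballots; Diaz wins 22–11.
Aoki vs Ivanov: 9 to 24, Ivanov.
Aoki vs Ahmed: 17 to 16, Aoki.
Ivanov vs Ahmed: Ivanov preferred on 31 ballots; Ivanov wins 31–2.
Ivanov wins every pairwise contest, so Ivanov is the Condorcet winner.

Ivanov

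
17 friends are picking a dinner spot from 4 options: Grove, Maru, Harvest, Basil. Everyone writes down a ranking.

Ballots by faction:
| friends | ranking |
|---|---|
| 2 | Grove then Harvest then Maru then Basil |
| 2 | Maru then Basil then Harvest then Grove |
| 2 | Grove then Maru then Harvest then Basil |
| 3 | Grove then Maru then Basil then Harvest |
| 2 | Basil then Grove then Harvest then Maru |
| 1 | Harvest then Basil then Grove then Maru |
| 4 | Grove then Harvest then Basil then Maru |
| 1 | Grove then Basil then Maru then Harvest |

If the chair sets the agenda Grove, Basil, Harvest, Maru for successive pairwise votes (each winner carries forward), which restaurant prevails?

Round 1: Grove vs Basil — 12–5, Grove advances.
Round 2: Grove vs Harvest — 14–3, Grove advances.
Round 3: Grove vs Maru — 15–2, Grove advances.
Grove survives the agenda.

Grove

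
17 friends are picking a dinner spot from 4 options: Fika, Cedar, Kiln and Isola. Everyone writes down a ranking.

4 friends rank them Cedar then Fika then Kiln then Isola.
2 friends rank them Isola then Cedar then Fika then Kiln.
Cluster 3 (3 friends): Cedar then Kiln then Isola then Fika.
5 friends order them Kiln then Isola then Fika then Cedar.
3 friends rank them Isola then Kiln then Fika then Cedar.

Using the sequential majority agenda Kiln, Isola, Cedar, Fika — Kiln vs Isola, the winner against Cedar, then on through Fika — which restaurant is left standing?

Cedar

Round 1: Kiln vs Isola — 12–5, Kiln advances.
Round 2: Kiln vs Cedar — 8–9, Cedar advances.
Round 3: Cedar vs Fika — 9–8, Cedar advances.
Cedar survives the agenda.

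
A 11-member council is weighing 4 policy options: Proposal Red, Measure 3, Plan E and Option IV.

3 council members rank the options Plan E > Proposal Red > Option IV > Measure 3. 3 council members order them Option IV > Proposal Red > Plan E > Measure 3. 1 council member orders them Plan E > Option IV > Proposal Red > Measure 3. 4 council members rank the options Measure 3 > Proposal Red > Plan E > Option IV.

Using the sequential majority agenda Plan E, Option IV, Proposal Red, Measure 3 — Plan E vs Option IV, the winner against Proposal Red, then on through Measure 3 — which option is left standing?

Proposal Red

Round 1: Plan E vs Option IV — 8–3, Plan E advances.
Round 2: Plan E vs Proposal Red — 4–7, Proposal Red advances.
Round 3: Proposal Red vs Measure 3 — 7–4, Proposal Red advances.
Proposal Red survives the agenda.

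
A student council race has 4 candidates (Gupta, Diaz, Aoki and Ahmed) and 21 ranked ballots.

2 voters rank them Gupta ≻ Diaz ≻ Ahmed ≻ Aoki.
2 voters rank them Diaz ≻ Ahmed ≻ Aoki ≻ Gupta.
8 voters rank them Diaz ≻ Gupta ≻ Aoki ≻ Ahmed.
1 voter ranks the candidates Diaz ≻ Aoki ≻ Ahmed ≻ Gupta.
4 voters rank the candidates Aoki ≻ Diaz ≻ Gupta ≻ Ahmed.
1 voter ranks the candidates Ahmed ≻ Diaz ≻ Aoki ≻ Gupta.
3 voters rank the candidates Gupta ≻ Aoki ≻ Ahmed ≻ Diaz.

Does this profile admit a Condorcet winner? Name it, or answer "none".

Diaz

Head-to-head results (21 voters):
Gupta vs Diaz: 5 to 16, Diaz.
Gupta vs Aoki: 13 to 8, Gupta.
Gupta vs Ahmed: Gupta preferred on 2+8+4+3 = 17 ballots; Gupta wins 17–4.
Diaz vs Aoki: Diaz preferred on 2+2+8+1+1 = 14 ballots; Diaz wins 14–7.
Diaz vs Ahmed: Diaz preferred on 2+2+8+1+4 = 17 ballots; Diaz wins 17–4.
Aoki vs Ahmed: 16 to 5, Aoki.
Diaz beats each of Gupta, Aoki, Ahmed — Diaz is the Condorcet winner.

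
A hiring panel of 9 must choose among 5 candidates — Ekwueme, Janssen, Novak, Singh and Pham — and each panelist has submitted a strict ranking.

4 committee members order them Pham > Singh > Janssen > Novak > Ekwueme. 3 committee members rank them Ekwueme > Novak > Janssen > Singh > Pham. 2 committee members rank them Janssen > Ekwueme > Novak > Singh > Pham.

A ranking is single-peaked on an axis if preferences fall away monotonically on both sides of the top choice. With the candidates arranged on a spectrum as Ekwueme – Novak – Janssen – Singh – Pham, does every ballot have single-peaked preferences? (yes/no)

Axis positions: Ekwueme=1, Novak=2, Janssen=3, Singh=4, Pham=5.
Group 1 (peak Pham at position 5): ranking walks positions 5-4-3-2-1, expanding outward from the peak — single-peaked.
Group 2 (peak Ekwueme at position 1): ranking walks positions 1-2-3-4-5, expanding outward from the peak — single-peaked.
Group 3: ranking walks positions 3-1-2-4-5; Ekwueme is ranked above Novak even though Novak lies between Ekwueme and the peak Janssen on the axis — preferences dip and rise again. Not single-peaked.
Group 3 violates single-peakedness, so the profile is not single-peaked on this axis.

no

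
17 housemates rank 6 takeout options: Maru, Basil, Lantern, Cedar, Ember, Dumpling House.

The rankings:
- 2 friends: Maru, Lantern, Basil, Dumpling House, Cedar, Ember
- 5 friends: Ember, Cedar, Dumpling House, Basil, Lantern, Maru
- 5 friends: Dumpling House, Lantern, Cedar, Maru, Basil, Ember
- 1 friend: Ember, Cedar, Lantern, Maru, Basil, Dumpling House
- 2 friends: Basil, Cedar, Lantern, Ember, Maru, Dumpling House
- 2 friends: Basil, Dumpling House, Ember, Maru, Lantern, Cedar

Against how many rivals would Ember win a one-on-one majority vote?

Ember against each rival (17 friends):
Ember vs Maru: 5+1+2+2 = 10 for Ember, 7 for Maru — Ember by 10–7.
Ember vs Basil: Basil, 11–6.
Ember vs Lantern: Ember preferred on 5+1+2 = 8 ballots; Lantern wins 9–8.
Ember vs Cedar: 5+1+2 = 8 for Ember, 9 for Cedar — Cedar by 9–8.
Ember vs Dumpling House: Ember preferred on 5+1+2 = 8 ballots; Dumpling House wins 9–8.
Ember beats Maru; loses to Basil, Lantern, Cedar, Dumpling House — 1 pairwise win.

1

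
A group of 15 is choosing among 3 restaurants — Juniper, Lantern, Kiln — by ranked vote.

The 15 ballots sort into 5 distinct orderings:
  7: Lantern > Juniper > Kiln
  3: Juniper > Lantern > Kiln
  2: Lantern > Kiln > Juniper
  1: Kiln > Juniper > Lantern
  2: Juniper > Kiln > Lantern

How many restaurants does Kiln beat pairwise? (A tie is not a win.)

0

Kiln against each rival (15 friends):
Kiln vs Juniper: Juniper wins 12–3.
Kiln vs Lantern: Lantern, 12–3.
Kiln beats no one; loses to Juniper, Lantern — 0 pairwise wins.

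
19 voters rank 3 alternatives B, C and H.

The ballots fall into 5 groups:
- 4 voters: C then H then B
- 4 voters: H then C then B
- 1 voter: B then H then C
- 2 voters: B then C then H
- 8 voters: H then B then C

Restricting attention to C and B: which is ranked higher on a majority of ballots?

B

Ballots ranking C above B: 4 + 4 = 8.
Ballots ranking B above C: 19 − 8 = 11.
B wins the head-to-head 11–8.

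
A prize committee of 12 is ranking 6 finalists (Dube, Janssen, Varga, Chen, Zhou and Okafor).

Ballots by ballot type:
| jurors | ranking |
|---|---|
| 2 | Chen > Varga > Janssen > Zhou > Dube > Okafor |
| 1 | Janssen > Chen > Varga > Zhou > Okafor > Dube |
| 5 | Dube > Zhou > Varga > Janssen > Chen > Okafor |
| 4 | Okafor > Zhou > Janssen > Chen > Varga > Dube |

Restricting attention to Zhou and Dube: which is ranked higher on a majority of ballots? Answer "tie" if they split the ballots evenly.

Ballots ranking Zhou above Dube: 2 + 1 + 4 = 7.
Ballots ranking Dube above Zhou: 12 − 7 = 5.
Zhou wins the head-to-head 7–5.

Zhou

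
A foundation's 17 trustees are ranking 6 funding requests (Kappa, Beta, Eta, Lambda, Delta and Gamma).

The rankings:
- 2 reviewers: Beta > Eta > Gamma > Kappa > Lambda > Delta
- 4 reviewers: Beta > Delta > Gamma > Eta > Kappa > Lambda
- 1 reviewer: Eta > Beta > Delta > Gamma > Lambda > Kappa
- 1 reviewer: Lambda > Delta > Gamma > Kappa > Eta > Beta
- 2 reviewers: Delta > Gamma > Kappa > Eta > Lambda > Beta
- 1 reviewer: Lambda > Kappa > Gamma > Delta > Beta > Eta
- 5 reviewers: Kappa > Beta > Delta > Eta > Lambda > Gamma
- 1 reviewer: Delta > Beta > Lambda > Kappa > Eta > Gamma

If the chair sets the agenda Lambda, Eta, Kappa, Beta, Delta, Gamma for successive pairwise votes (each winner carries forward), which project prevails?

Round 1: Lambda vs Eta — 3–14, Eta advances.
Round 2: Eta vs Kappa — 7–10, Kappa advances.
Round 3: Kappa vs Beta — 9–8, Kappa advances.
Round 4: Kappa vs Delta — 8–9, Delta advances.
Round 5: Delta vs Gamma — 14–3, Delta advances.
The agenda winner is Delta.

Delta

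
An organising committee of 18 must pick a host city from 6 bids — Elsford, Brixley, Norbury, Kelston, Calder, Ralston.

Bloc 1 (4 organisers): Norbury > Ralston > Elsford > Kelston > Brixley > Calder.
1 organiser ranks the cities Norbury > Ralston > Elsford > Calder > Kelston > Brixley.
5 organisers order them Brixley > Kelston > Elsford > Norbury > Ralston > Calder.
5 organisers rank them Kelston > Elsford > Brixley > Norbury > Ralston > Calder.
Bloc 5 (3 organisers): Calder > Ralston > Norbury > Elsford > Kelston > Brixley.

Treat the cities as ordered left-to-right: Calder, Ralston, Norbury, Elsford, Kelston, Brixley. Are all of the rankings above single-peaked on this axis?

Axis positions: Calder=1, Ralston=2, Norbury=3, Elsford=4, Kelston=5, Brixley=6.
Bloc 1 (peak Norbury at position 3): ranking walks positions 3-2-4-5-6-1, expanding outward from the peak — single-peaked.
Bloc 2 (peak Norbury at position 3): ranking walks positions 3-2-4-1-5-6, expanding outward from the peak — single-peaked.
Bloc 3 (peak Brixley at position 6): ranking walks positions 6-5-4-3-2-1, expanding outward from the peak — single-peaked.
Bloc 4 (peak Kelston at position 5): ranking walks positions 5-4-6-3-2-1, expanding outward from the peak — single-peaked.
Bloc 5 (peak Calder at position 1): ranking walks positions 1-2-3-4-5-6, expanding outward from the peak — single-peaked.
Every ranking is single-peaked on this axis.

yes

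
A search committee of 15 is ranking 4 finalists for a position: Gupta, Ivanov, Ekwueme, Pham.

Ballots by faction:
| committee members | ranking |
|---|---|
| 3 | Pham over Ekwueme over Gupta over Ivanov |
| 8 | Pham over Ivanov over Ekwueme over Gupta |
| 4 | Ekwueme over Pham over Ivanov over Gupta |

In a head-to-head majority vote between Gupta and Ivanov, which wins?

Ballots ranking Gupta above Ivanov: 3.
Ballots ranking Ivanov above Gupta: 15 − 3 = 12.
Ivanov wins the head-to-head 12–3.

Ivanov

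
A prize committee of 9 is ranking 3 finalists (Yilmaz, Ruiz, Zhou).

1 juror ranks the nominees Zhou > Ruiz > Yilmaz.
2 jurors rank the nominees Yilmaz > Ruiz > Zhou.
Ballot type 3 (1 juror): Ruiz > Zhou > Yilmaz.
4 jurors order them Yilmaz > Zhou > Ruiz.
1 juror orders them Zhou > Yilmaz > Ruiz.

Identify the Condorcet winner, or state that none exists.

Yilmaz

Pairwise majorities:
Yilmaz–Ruiz: Yilmaz 7–2.
Yilmaz vs Zhou: Yilmaz is ranked higher on 2+4 = 6 ballots, Zhou on 3. Yilmaz wins 6–3.
Ruiz vs Zhou: Zhou wins 6–3.
Yilmaz wins every pairwise contest, so Yilmaz is the Condorcet winner.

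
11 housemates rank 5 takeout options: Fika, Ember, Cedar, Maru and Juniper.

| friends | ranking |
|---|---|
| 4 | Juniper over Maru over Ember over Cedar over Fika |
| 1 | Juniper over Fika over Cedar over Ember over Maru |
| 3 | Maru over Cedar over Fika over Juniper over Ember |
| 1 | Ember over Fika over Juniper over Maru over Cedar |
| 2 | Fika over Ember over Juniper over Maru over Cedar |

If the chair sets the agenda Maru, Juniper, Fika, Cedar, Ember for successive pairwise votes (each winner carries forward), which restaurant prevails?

Ember

Round 1: Maru vs Juniper — 3–8, Juniper advances.
Round 2: Juniper vs Fika — 5–6, Fika advances.
Round 3: Fika vs Cedar — 4–7, Cedar advances.
Round 4: Cedar vs Ember — 4–7, Ember advances.
The agenda winner is Ember.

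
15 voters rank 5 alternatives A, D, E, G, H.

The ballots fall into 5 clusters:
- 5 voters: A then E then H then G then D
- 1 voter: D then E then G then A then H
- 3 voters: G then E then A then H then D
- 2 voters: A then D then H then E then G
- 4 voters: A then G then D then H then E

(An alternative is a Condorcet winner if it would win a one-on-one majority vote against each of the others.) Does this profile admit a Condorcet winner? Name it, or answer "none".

A

Head-to-head results (15 voters):
A–D: A 14–1.
A vs E: A wins 11–4.
A vs G: A wins 11–4.
A vs H: A, 15–0.
D vs E: E wins 8–7.
D vs G: G wins 12–3.
D vs H: H, 8–7.
E vs G: E wins 8–7.
E vs H: E, 9–6.
G–H: G 8–7.
A wins every pairwise contest, so A is the Condorcet winner.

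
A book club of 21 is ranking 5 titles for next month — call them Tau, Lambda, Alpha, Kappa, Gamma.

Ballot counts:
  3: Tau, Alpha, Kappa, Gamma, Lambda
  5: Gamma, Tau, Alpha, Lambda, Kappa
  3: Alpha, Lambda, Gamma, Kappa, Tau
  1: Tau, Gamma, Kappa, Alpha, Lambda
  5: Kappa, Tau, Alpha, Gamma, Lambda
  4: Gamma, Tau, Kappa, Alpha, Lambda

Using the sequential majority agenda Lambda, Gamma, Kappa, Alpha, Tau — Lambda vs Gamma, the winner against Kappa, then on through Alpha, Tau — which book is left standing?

Round 1: Lambda vs Gamma — 3–18, Gamma advances.
Round 2: Gamma vs Kappa — 13–8, Gamma advances.
Round 3: Gamma vs Alpha — 10–11, Alpha advances.
Round 4: Alpha vs Tau — 3–18, Tau advances.
The agenda winner is Tau.

Tau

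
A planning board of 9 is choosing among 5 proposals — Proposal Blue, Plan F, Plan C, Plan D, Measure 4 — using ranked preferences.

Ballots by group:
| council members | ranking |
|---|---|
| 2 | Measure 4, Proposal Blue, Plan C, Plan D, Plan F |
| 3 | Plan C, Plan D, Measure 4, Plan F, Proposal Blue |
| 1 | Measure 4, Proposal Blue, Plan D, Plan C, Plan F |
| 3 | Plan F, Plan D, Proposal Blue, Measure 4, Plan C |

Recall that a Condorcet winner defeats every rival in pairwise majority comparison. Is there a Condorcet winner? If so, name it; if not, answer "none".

none

Head-to-head results (9 council members):
Proposal Blue–Plan F: Plan F 6–3.
Proposal Blue vs Plan C: Proposal Blue wins 6–3.
Proposal Blue vs Plan D: Proposal Blue is ranked higher on 2+1 = 3 ballots, Plan D on 6. Plan D wins 6–3.
Proposal Blue vs Measure 4: Measure 4, 6–3.
Plan F vs Plan C: Plan F is ranked higher on 3 ballots, Plan C on 6. Plan C wins 6–3.
Plan F vs Plan D: 3 for Plan F, 6 for Plan D — Plan D by 6–3.
Plan F vs Measure 4: Measure 4, 6–3.
Plan C vs Plan D: 5 to 4, Plan C.
Plan C vs Measure 4: Plan C preferred on 3 ballots; Measure 4 wins 6–3.
Plan D–Measure 4: Plan D 6–3.
No option is unbeaten: Proposal Blue loses to Plan F; Plan F loses to Plan C; Plan C loses to Proposal Blue; Plan D loses to Plan C; Measure 4 loses to Plan D. In particular Proposal Blue beats Plan C beats Plan F beats Proposal Blue is a majority cycle — no Condorcet winner exists.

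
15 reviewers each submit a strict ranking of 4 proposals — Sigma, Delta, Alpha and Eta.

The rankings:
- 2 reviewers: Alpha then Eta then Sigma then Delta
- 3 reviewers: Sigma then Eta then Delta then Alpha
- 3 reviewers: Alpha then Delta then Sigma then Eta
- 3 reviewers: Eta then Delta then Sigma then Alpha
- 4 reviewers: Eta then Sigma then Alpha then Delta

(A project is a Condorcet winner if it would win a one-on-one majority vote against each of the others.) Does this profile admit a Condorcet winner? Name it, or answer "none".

Pairwise majorities:
Sigma–Delta: Sigma 9–6.
Sigma vs Alpha: Sigma, 10–5.
Sigma–Eta: Eta 9–6.
Delta–Alpha: Alpha 9–6.
Delta vs Eta: Eta, 12–3.
Alpha vs Eta: Eta wins 10–5.
Only Eta has no losses; Eta is the Condorcet winner.

Eta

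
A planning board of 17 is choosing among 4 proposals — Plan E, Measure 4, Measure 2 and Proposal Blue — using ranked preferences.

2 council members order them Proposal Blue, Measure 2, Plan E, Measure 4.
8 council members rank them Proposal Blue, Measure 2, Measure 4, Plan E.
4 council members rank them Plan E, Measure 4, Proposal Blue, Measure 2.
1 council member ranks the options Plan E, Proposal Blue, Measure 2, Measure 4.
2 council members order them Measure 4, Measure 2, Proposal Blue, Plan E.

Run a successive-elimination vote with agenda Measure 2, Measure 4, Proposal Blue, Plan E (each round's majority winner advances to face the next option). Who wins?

Proposal Blue

Round 1: Measure 2 vs Measure 4 — 11–6, Measure 2 advances.
Round 2: Measure 2 vs Proposal Blue — 2–15, Proposal Blue advances.
Round 3: Proposal Blue vs Plan E — 12–5, Proposal Blue advances.
Proposal Blue survives the agenda.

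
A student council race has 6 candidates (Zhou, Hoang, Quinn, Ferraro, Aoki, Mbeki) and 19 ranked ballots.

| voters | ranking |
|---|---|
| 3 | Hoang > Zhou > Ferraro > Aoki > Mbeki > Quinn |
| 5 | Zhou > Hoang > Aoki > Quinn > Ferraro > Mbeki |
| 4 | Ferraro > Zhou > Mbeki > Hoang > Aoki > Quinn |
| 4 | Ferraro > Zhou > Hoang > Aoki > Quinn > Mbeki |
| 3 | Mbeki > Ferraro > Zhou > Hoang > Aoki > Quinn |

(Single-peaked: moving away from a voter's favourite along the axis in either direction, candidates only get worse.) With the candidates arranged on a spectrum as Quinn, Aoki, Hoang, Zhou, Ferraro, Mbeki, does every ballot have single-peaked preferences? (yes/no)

yes

Axis positions: Quinn=1, Aoki=2, Hoang=3, Zhou=4, Ferraro=5, Mbeki=6.
Ballot type 1 (peak Hoang at position 3): ranking walks positions 3-4-5-2-6-1, expanding outward from the peak — single-peaked.
Ballot type 2 (peak Zhou at position 4): ranking walks positions 4-3-2-1-5-6, expanding outward from the peak — single-peaked.
Ballot type 3 (peak Ferraro at position 5): ranking walks positions 5-4-6-3-2-1, expanding outward from the peak — single-peaked.
Ballot type 4 (peak Ferraro at position 5): ranking walks positions 5-4-3-2-1-6, expanding outward from the peak — single-peaked.
Ballot type 5 (peak Mbeki at position 6): ranking walks positions 6-5-4-3-2-1, expanding outward from the peak — single-peaked.
Every ranking is single-peaked on this axis.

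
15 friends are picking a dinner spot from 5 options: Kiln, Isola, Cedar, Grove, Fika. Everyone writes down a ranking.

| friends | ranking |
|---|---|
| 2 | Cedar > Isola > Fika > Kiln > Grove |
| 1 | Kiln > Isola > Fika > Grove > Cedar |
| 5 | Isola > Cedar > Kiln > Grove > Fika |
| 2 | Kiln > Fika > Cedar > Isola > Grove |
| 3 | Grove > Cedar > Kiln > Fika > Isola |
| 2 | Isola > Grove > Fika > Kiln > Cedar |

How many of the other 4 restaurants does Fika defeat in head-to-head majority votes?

Fika against each rival (15 friends):
Fika vs Kiln: Fika is ranked higher on 2+2 = 4 ballots, Kiln on 11. Kiln wins 11–4.
Fika vs Isola: 2+3 = 5 for Fika, 10 for Isola — Isola by 10–5.
Fika vs Cedar: 1+2+2 = 5 for Fika, 10 for Cedar — Cedar by 10–5.
Fika vs Grove: Grove, 10–5.
Fika beats no one; loses to Kiln, Isola, Cedar, Grove — 0 pairwise wins.

0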